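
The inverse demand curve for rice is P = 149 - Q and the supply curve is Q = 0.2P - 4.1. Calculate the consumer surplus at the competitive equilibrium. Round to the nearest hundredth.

Rewriting supply in inverse form: P = 20.5 + 5Q.
Set 149 - Q = 20.5 + 5Q, which gives 128.5 = 6Q, so Q* = 21.4167 and P* = 149 - (21.4167) = 127.5833.
The demand choke price is 149, so CS = (1/2)(Q*)(149 - P*) = (1/2)(21.4167)(21.4167) = 229.3368.

229.34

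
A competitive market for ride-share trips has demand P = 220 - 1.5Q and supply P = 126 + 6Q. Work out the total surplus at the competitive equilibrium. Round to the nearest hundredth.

Setting demand equal to supply, 94 = 7.5Q, so Q* = 12.5333 and P* = 201.2.
Total surplus is the full triangle between the curves from 0 to Q*: (1/2)(12.5333)(220 - 126) = 589.0667.

589.07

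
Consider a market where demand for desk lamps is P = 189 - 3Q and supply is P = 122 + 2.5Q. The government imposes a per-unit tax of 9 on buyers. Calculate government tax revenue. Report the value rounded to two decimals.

94.91

Without the tax, 189 - 3Q = 122 + 2.5Q so Q* = 12.1818 and P* = 152.4545.
With the tax, buyers' net willingness to pay falls by 9: (189 - 9) - 3Q = 122 + 2.5Q, so Q_t = 10.5455. Buyers pay P_b = 157.3636; sellers receive P_s = P_b - 9 = 148.3636.
Tax revenue = t x Q_t = 9 x 10.5455 = 94.9091.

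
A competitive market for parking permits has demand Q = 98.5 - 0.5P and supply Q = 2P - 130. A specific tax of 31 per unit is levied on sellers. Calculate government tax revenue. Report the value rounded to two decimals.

Rewriting demand in inverse form: P = 197 - 2Q.
Rewriting supply in inverse form: P = 65 + 0.5Q.
Without the tax, 197 - 2Q = 65 + 0.5Q so Q* = 52.8 and P* = 91.4.
With the tax, sellers need 31 more per unit: 197 - 2Q = 65 + 0.5Q + 31, so Q_t = 40.4. Buyers pay P_b = 116.2; sellers receive P_s = P_b - 31 = 85.2.
Revenue is the tax times quantity traded: 31 x 40.4 = 1252.4.

1252.40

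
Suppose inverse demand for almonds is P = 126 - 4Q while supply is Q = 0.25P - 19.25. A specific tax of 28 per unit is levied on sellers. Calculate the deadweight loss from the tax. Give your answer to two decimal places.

49.00

Rewriting supply in inverse form: P = 77 + 4Q.
Pre-tax equilibrium: 126 - 4Q = 77 + 4Q gives Q* = 6.125, P* = 101.5.
With the tax, sellers need 28 more per unit: 126 - 4Q = 77 + 4Q + 28, so Q_t = 2.625. Buyers pay P_b = 115.5; sellers receive P_s = P_b - 28 = 87.5.
The welfare triangle lost has base Q* - Q_t = 3.5 and height t = 28, so DWL = (1/2)(3.5)(28) = 49.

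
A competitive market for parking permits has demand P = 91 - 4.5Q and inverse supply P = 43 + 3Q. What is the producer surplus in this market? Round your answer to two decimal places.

61.44

Setting demand equal to supply, 48 = 7.5Q, so Q* = 6.4 and P* = 62.2.
The supply curve's price intercept is 43, so PS = (1/2)(Q*)(P* - 43) = (1/2)(6.4)(19.2) = 61.44.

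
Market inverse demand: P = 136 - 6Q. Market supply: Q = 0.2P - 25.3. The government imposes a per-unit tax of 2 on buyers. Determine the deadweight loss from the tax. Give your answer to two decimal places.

Rewriting supply in inverse form: P = 126.5 + 5Q.
Pre-tax equilibrium: 136 - 6Q = 126.5 + 5Q gives Q* = 0.8636, P* = 130.8182.
With the tax, buyers' net willingness to pay falls by 2: (136 - 2) - 6Q = 126.5 + 5Q, so Q_t = 0.6818. Buyers pay P_b = 131.9091; sellers receive P_s = P_b - 2 = 129.9091.
The welfare triangle lost has base Q* - Q_t = 0.1818 and height t = 2, so DWL = (1/2)(0.1818)(2) = 0.1818.

0.18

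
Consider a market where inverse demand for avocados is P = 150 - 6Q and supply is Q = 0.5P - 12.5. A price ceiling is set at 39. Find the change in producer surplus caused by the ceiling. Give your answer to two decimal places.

-195.14

Rewriting supply in inverse form: P = 25 + 2Q.
Free-market equilibrium: 150 - 6Q = 25 + 2Q gives Q* = 15.625, P* = 56.25.
At the ceiling price 39, quantity supplied is (39 - 25)/2 = 7; supply is the short side, so Q = 7 trades at P = 39.
PS goes from (1/2)(15.625)(31.25) = 244.1406 to 49 (computed as (39 - 25)(7) - (1/2)(2)(7)^2), a change of -195.1406.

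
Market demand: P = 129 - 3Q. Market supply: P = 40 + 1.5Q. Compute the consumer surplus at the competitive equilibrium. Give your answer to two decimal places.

586.74

Setting demand equal to supply, 89 = 4.5Q, so Q* = 19.7778 and P* = 69.6667.
Consumer surplus is the triangle under demand above P*: (1/2)(19.7778)(129 - 69.6667) = (1/2)(19.7778)(59.3333) = 586.7407.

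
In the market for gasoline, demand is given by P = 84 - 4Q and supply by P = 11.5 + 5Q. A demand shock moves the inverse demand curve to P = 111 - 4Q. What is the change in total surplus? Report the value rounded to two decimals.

258.00

Initial equilibrium: Q_0 = 8.0556, P_0 = 51.7778; CS_0 = (1/2)(8.0556)(32.2222) = 129.784, PS_0 = (1/2)(8.0556)(40.2778) = 162.2299.
New equilibrium: 111 - 4Q = 11.5 + 5Q gives Q_1 = 11.0556, P_1 = 66.7778; CS_1 = 244.4506, PS_1 = 305.5633.
Change in total surplus = (244.4506 + 305.5633) - (129.784 + 162.2299) = 258.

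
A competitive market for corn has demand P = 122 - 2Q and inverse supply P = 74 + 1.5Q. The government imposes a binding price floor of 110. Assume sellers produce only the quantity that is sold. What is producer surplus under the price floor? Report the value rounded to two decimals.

189.00

Without the control, 122 - 2Q = 74 + 1.5Q so Q* = 13.7143 and P* = 94.5714.
At the floor price 110, quantity demanded is (122 - 110)/2 = 6; demand is the short side, so Q = 6 trades at P = 110.
The supply price at Q = 6 is 83. PS is the trapezoid between 110 and supply over [0, 6]: (1/2)[(110 - 74) + (110 - 83)](6) = 189.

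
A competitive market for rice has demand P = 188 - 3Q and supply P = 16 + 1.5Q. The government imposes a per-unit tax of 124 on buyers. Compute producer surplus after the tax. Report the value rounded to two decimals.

Without the tax, 188 - 3Q = 16 + 1.5Q so Q* = 38.2222 and P* = 73.3333.
With the tax, buyers' net willingness to pay falls by 124: (188 - 124) - 3Q = 16 + 1.5Q, so Q_t = 10.6667. Buyers pay P_b = 156; sellers receive P_s = P_b - 124 = 32.
Producer surplus is the triangle above supply below P_s: (1/2)(10.6667)(32 - 16) = 85.3333.

85.33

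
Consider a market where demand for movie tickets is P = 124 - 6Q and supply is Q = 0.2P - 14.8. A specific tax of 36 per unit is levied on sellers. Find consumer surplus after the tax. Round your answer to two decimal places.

4.86

Rewriting supply in inverse form: P = 74 + 5Q.
Without the tax, 124 - 6Q = 74 + 5Q so Q* = 4.5455 and P* = 96.7273.
With the tax, sellers need 36 more per unit: 124 - 6Q = 74 + 5Q + 36, so Q_t = 1.2727. Buyers pay P_b = 116.3636; sellers receive P_s = P_b - 36 = 80.3636.
CS = (1/2)(Q_t)(124 - P_b) = (1/2)(1.2727)(7.6364) = 4.8595.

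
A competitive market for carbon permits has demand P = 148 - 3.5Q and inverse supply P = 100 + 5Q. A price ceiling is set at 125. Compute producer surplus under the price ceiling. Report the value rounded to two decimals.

Free-market equilibrium: 148 - 3.5Q = 100 + 5Q gives Q* = 5.6471, P* = 128.2353.
At P = 125, sellers supply (125 - 100)/5 = 5 while buyers want more, so the quantity traded is 5 at price 125.
PS is the triangle above supply below 125: (1/2)(5)(125 - 100) = 62.5.

62.50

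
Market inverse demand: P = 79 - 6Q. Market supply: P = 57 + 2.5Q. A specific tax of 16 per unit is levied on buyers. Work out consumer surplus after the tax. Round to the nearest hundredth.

Pre-tax equilibrium: 79 - 6Q = 57 + 2.5Q gives Q* = 2.5882, P* = 63.4706.
A tax on buyers shifts demand down by 16: (79 - 16) - 6Q = 57 + 2.5Q, so Q_t = 0.7059. Buyers pay P_b = 74.7647; sellers receive P_s = P_b - 16 = 58.7647.
CS = (1/2)(Q_t)(79 - P_b) = (1/2)(0.7059)(4.2353) = 1.4948.

1.49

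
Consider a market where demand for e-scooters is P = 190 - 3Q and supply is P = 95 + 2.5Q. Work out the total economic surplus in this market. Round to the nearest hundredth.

Equilibrium: 190 - 3Q = 95 + 2.5Q, so Q* = 17.2727 and P* = 138.1818.
Total surplus is the full triangle between the curves from 0 to Q*: (1/2)(17.2727)(190 - 95) = 820.4545.

820.45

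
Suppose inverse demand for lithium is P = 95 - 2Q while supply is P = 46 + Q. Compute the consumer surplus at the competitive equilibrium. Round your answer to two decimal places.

Setting demand equal to supply, 49 = 3Q, so Q* = 16.3333 and P* = 62.3333.
CS is the area between the demand curve and P* from 0 to Q*: (1/2)(16.3333)(32.6667) = 266.7778.

266.78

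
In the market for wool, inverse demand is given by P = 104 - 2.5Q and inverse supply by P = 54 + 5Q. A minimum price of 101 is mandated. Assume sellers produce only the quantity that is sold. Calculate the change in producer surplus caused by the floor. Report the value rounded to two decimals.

-58.31

Without the control, 104 - 2.5Q = 54 + 5Q so Q* = 6.6667 and P* = 87.3333.
At the floor price 101, quantity demanded is (104 - 101)/2.5 = 1.2; demand is the short side, so Q = 1.2 trades at P = 101.
PS goes from (1/2)(6.6667)(33.3333) = 111.1111 to 52.8 (computed as (101 - 54)(1.2) - (1/2)(5)(1.2)^2), a change of -58.3111.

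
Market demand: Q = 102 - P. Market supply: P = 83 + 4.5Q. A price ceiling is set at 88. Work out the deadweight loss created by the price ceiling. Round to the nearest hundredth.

15.10

Rewriting demand in inverse form: P = 102 - Q.
Free-market equilibrium: 102 - Q = 83 + 4.5Q gives Q* = 3.4545, P* = 98.5455.
At P = 88, sellers supply (88 - 83)/4.5 = 1.1111 while buyers want more, so the quantity traded is 1.1111 at price 88.
The lost-trades triangle has base Q* - 1.1111 = 2.3434 and height equal to the gap between the curves at Q = 1.1111, which is 100.8889 - 88 = 12.8889. DWL = (1/2)(2.3434)(12.8889) = 15.1021.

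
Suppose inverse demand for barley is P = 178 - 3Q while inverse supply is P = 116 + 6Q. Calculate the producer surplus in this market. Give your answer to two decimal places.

142.37

Setting demand equal to supply, 62 = 9Q, so Q* = 6.8889 and P* = 157.3333.
PS is the area between P* and the supply curve from 0 to Q*: (1/2)(6.8889)(41.3333) = 142.3704.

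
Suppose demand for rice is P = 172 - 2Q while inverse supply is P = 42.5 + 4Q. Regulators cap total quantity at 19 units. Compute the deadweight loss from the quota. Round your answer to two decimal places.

Without the quota, 172 - 2Q = 42.5 + 4Q gives Q* = 21.5833.
At Q = 19 the demand price is 172 - 2(19) = 134 and the supply price is 42.5 + 4(19) = 118.5.
Deadweight loss is the triangle between the curves from 19 to 21.5833: (1/2)(134 - 118.5)(21.5833 - 19) = 20.0208.

20.02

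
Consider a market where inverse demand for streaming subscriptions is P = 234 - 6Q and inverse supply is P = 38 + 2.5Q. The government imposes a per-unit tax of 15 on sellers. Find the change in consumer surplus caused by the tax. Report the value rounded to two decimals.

Pre-tax equilibrium: 234 - 6Q = 38 + 2.5Q gives Q* = 23.0588, P* = 95.6471.
With the tax, sellers need 15 more per unit: 234 - 6Q = 38 + 2.5Q + 15, so Q_t = 21.2941. Buyers pay P_b = 106.2353; sellers receive P_s = P_b - 15 = 91.2353.
Consumers lose the trapezoid between P* and P_b out to Q_t plus the triangle from Q_t to Q*: change in CS = 1360.3183 - 1595.128 = -234.8097.

-234.81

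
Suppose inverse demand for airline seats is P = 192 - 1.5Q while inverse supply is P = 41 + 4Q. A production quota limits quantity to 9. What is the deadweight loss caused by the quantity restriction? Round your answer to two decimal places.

Unrestricted equilibrium: Q* = (192 - 41)/(1.5 + 4) = 27.4545.
At Q = 9 the demand price is 192 - 1.5(9) = 178.5 and the supply price is 41 + 4(9) = 77.
DWL = (1/2)(gap between curves at 9) x (Q* - 9) = (1/2)(101.5)(18.4545) = 936.5682.

936.57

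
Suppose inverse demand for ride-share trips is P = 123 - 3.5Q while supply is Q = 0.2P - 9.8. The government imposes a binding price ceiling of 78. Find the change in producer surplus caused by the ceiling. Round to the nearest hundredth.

Rewriting supply in inverse form: P = 49 + 5Q.
Without the control, 123 - 3.5Q = 49 + 5Q so Q* = 8.7059 and P* = 92.5294.
At P = 78, sellers supply (78 - 49)/5 = 5.8 while buyers want more, so the quantity traded is 5.8 at price 78.
PS goes from (1/2)(8.7059)(43.5294) = 189.481 to 84.1 (computed as (78 - 49)(5.8) - (1/2)(5)(5.8)^2), a change of -105.381.

-105.38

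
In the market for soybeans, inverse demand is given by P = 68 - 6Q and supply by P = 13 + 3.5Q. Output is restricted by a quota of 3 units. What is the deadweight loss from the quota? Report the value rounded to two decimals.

36.96

Without the quota, 68 - 6Q = 13 + 3.5Q gives Q* = 5.7895.
At Q = 3 the demand price is 68 - 6(3) = 50 and the supply price is 13 + 3.5(3) = 23.5.
DWL = (1/2)(gap between curves at 3) x (Q* - 3) = (1/2)(26.5)(2.7895) = 36.9605.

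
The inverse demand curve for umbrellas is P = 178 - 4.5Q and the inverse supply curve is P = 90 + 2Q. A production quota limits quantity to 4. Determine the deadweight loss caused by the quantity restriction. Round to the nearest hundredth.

Unrestricted equilibrium: Q* = (178 - 90)/(4.5 + 2) = 13.5385.
At Q = 4 the demand price is 178 - 4.5(4) = 160 and the supply price is 90 + 2(4) = 98.
DWL = (1/2)(gap between curves at 4) x (Q* - 4) = (1/2)(62)(9.5385) = 295.6923.

295.69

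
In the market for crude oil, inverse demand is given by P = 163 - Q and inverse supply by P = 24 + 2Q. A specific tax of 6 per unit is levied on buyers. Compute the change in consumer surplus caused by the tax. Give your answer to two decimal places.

-90.67

Without the tax, 163 - Q = 24 + 2Q so Q* = 46.3333 and P* = 116.6667.
With the tax, buyers' net willingness to pay falls by 6: (163 - 6) - Q = 24 + 2Q, so Q_t = 44.3333. Buyers pay P_b = 118.6667; sellers receive P_s = P_b - 6 = 112.6667.
CS falls from (1/2)(46.3333)(46.3333) = 1073.3889 to (1/2)(44.3333)(44.3333) = 982.7222, a change of -90.6667.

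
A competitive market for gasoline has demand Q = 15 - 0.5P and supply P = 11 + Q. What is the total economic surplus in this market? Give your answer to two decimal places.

Rewriting demand in inverse form: P = 30 - 2Q.
Equilibrium: 30 - 2Q = 11 + Q, so Q* = 6.3333 and P* = 17.3333.
Total surplus is the full triangle between the curves from 0 to Q*: (1/2)(6.3333)(30 - 11) = 60.1667.

60.17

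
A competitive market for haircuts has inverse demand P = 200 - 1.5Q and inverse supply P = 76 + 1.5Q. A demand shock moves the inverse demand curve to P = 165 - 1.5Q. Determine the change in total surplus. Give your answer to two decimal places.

-1242.50

Initial equilibrium: Q_0 = 41.3333, P_0 = 138; CS_0 = (1/2)(41.3333)(62) = 1281.3333, PS_0 = (1/2)(41.3333)(62) = 1281.3333.
New equilibrium: 165 - 1.5Q = 76 + 1.5Q gives Q_1 = 29.6667, P_1 = 120.5; CS_1 = 660.0833, PS_1 = 660.0833.
Change in total surplus = (660.0833 + 660.0833) - (1281.3333 + 1281.3333) = -1242.5.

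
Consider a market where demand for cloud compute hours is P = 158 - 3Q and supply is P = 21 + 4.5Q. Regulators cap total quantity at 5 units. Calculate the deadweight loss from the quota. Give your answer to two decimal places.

Unrestricted equilibrium: Q* = (158 - 21)/(3 + 4.5) = 18.2667.
At Q = 5 the demand price is 158 - 3(5) = 143 and the supply price is 21 + 4.5(5) = 43.5.
DWL = (1/2)(gap between curves at 5) x (Q* - 5) = (1/2)(99.5)(13.2667) = 660.0167.

660.02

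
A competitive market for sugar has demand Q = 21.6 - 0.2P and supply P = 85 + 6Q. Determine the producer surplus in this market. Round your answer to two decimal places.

Rewriting demand in inverse form: P = 108 - 5Q.
Set 108 - 5Q = 85 + 6Q, which gives 23 = 11Q, so Q* = 2.0909 and P* = 108 - 5(2.0909) = 97.5455.
PS is the area between P* and the supply curve from 0 to Q*: (1/2)(2.0909)(12.5455) = 13.1157.

13.12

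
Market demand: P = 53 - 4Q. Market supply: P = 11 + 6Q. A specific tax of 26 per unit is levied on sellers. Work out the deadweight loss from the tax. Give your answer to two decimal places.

Pre-tax equilibrium: 53 - 4Q = 11 + 6Q gives Q* = 4.2, P* = 36.2.
With the tax, sellers need 26 more per unit: 53 - 4Q = 11 + 6Q + 26, so Q_t = 1.6. Buyers pay P_b = 46.6; sellers receive P_s = P_b - 26 = 20.6.
Deadweight loss is the triangle between the curves from Q_t to Q*: (1/2)(4.2 - 1.6)(26) = 33.8.

33.80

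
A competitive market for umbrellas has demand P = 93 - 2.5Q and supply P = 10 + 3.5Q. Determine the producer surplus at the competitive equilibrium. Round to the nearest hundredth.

Setting demand equal to supply, 83 = 6Q, so Q* = 13.8333 and P* = 58.4167.
Producer surplus is the triangle above supply below P*: (1/2)(13.8333)(58.4167 - 10) = (1/2)(13.8333)(48.4167) = 334.8819.

334.88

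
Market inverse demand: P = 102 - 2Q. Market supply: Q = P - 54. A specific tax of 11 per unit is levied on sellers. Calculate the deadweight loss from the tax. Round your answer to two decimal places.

Rewriting supply in inverse form: P = 54 + Q.
Without the tax, 102 - 2Q = 54 + Q so Q* = 16 and P* = 70.
A tax on sellers shifts supply up by 11: 102 - 2Q = 54 + Q + 11, so Q_t = 12.3333. Buyers pay P_b = 77.3333; sellers receive P_s = P_b - 11 = 66.3333.
Deadweight loss is the triangle between the curves from Q_t to Q*: (1/2)(16 - 12.3333)(11) = 20.1667.

20.17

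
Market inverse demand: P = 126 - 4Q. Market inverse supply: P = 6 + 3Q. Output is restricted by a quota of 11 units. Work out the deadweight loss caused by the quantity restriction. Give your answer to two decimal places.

132.07

Without the quota, 126 - 4Q = 6 + 3Q gives Q* = 17.1429.
At Q = 11 the demand price is 126 - 4(11) = 82 and the supply price is 6 + 3(11) = 39.
DWL = (1/2)(gap between curves at 11) x (Q* - 11) = (1/2)(43)(6.1429) = 132.0714.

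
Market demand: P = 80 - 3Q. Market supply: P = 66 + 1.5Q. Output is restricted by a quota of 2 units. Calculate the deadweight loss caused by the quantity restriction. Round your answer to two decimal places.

2.78

Unrestricted equilibrium: Q* = (80 - 66)/(3 + 1.5) = 3.1111.
At Q = 2 the demand price is 80 - 3(2) = 74 and the supply price is 66 + 1.5(2) = 69.
Deadweight loss is the triangle between the curves from 2 to 3.1111: (1/2)(74 - 69)(3.1111 - 2) = 2.7778.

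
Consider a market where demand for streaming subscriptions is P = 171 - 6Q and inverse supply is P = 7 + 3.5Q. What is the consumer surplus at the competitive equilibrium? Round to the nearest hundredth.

894.05

Setting demand equal to supply, 164 = 9.5Q, so Q* = 17.2632 and P* = 67.4211.
CS is the area between the demand curve and P* from 0 to Q*: (1/2)(17.2632)(103.5789) = 894.0499.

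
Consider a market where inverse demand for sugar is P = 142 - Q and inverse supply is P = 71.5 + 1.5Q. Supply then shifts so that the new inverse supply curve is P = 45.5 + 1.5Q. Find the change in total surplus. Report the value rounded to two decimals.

868.40

Initial equilibrium: Q_0 = 28.2, P_0 = 113.8; CS_0 = (1/2)(28.2)(28.2) = 397.62, PS_0 = (1/2)(28.2)(42.3) = 596.43.
New equilibrium: 142 - Q = 45.5 + 1.5Q gives Q_1 = 38.6, P_1 = 103.4; CS_1 = 744.98, PS_1 = 1117.47.
Change in total surplus = (744.98 + 1117.47) - (397.62 + 596.43) = 868.4.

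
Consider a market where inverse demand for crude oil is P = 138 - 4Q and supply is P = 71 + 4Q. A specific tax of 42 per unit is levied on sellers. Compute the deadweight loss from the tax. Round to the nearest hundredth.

Pre-tax equilibrium: 138 - 4Q = 71 + 4Q gives Q* = 8.375, P* = 104.5.
A tax on sellers shifts supply up by 42: 138 - 4Q = 71 + 4Q + 42, so Q_t = 3.125. Buyers pay P_b = 125.5; sellers receive P_s = P_b - 42 = 83.5.
The welfare triangle lost has base Q* - Q_t = 5.25 and height t = 42, so DWL = (1/2)(5.25)(42) = 110.25.

110.25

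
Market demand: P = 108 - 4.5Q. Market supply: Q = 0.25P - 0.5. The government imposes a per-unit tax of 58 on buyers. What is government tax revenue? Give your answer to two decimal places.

Rewriting supply in inverse form: P = 2 + 4Q.
Pre-tax equilibrium: 108 - 4.5Q = 2 + 4Q gives Q* = 12.4706, P* = 51.8824.
With the tax, buyers' net willingness to pay falls by 58: (108 - 58) - 4.5Q = 2 + 4Q, so Q_t = 5.6471. Buyers pay P_b = 82.5882; sellers receive P_s = P_b - 58 = 24.5882.
Revenue is the tax times quantity traded: 58 x 5.6471 = 327.5294.

327.53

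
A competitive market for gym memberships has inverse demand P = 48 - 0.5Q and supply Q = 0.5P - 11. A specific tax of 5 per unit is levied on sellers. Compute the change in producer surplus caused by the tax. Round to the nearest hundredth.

-37.60

Rewriting supply in inverse form: P = 22 + 2Q.
Without the tax, 48 - 0.5Q = 22 + 2Q so Q* = 10.4 and P* = 42.8.
A tax on sellers shifts supply up by 5: 48 - 0.5Q = 22 + 2Q + 5, so Q_t = 8.4. Buyers pay P_b = 43.8; sellers receive P_s = P_b - 5 = 38.8.
PS falls from (1/2)(10.4)(20.8) = 108.16 to (1/2)(8.4)(16.8) = 70.56, a change of -37.6.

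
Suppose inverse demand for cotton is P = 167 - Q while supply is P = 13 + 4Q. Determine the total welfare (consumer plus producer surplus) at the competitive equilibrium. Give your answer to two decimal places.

2371.60

Set 167 - Q = 13 + 4Q, which gives 154 = 5Q, so Q* = 30.8 and P* = 167 - (30.8) = 136.2.
CS = (1/2)(30.8)(30.8) = 474.32 and PS = (1/2)(30.8)(123.2) = 1897.28, so total surplus = 2371.6.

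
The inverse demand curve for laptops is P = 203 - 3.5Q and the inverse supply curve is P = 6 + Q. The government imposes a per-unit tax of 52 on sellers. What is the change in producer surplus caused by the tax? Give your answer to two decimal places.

-439.11

Without the tax, 203 - 3.5Q = 6 + Q so Q* = 43.7778 and P* = 49.7778.
With the tax, sellers need 52 more per unit: 203 - 3.5Q = 6 + Q + 52, so Q_t = 32.2222. Buyers pay P_b = 90.2222; sellers receive P_s = P_b - 52 = 38.2222.
PS falls from (1/2)(43.7778)(43.7778) = 958.2469 to (1/2)(32.2222)(32.2222) = 519.1358, a change of -439.1111.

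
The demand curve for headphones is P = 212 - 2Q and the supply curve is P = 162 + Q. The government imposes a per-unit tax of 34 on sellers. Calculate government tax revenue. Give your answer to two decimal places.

181.33

Pre-tax equilibrium: 212 - 2Q = 162 + Q gives Q* = 16.6667, P* = 178.6667.
With the tax, sellers need 34 more per unit: 212 - 2Q = 162 + Q + 34, so Q_t = 5.3333. Buyers pay P_b = 201.3333; sellers receive P_s = P_b - 34 = 167.3333.
Tax revenue = t x Q_t = 34 x 5.3333 = 181.3333.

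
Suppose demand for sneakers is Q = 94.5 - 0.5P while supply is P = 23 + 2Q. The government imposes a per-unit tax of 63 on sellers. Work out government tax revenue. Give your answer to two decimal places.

Rewriting demand in inverse form: P = 189 - 2Q.
Without the tax, 189 - 2Q = 23 + 2Q so Q* = 41.5 and P* = 106.
With the tax, sellers need 63 more per unit: 189 - 2Q = 23 + 2Q + 63, so Q_t = 25.75. Buyers pay P_b = 137.5; sellers receive P_s = P_b - 63 = 74.5.
Revenue is the tax times quantity traded: 63 x 25.75 = 1622.25.

1622.25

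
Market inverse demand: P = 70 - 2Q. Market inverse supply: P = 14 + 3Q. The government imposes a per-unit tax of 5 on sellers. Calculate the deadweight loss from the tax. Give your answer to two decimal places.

Without the tax, 70 - 2Q = 14 + 3Q so Q* = 11.2 and P* = 47.6.
A tax on sellers shifts supply up by 5: 70 - 2Q = 14 + 3Q + 5, so Q_t = 10.2. Buyers pay P_b = 49.6; sellers receive P_s = P_b - 5 = 44.6.
Deadweight loss is the triangle between the curves from Q_t to Q*: (1/2)(11.2 - 10.2)(5) = 2.5.

2.50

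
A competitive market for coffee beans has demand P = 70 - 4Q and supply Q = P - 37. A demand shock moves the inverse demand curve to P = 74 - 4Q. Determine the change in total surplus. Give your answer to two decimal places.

Rewriting supply in inverse form: P = 37 + Q.
Initial equilibrium: Q_0 = 6.6, P_0 = 43.6; CS_0 = (1/2)(6.6)(26.4) = 87.12, PS_0 = (1/2)(6.6)(6.6) = 21.78.
New equilibrium: 74 - 4Q = 37 + Q gives Q_1 = 7.4, P_1 = 44.4; CS_1 = 109.52, PS_1 = 27.38.
Change in total surplus = (109.52 + 27.38) - (87.12 + 21.78) = 28.

28.00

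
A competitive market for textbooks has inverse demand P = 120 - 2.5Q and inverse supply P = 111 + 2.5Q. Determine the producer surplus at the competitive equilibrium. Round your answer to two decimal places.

4.05

Setting demand equal to supply, 9 = 5Q, so Q* = 1.8 and P* = 115.5.
Producer surplus is the triangle above supply below P*: (1/2)(1.8)(115.5 - 111) = (1/2)(1.8)(4.5) = 4.05.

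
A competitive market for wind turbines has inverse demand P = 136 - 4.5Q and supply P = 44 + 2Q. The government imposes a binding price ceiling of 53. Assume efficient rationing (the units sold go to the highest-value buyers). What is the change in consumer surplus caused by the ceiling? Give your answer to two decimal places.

Free-market equilibrium: 136 - 4.5Q = 44 + 2Q gives Q* = 14.1538, P* = 72.3077.
At the ceiling price 53, quantity supplied is (53 - 44)/2 = 4.5; supply is the short side, so Q = 4.5 trades at P = 53.
CS goes from (1/2)(14.1538)(63.6923) = 450.7456 to 327.9375 (computed as (136 - 53)(4.5) - (1/2)(4.5)(4.5)^2), a change of -122.8081.

-122.81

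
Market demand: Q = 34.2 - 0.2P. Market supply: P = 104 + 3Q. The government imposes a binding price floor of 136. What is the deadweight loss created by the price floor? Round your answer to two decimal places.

7.56

Rewriting demand in inverse form: P = 171 - 5Q.
Free-market equilibrium: 171 - 5Q = 104 + 3Q gives Q* = 8.375, P* = 129.125.
At P = 136, buyers demand (171 - 136)/5 = 7 while sellers would supply more, so the quantity traded is 7 at price 136.
At Q = 7 the demand price is 136 and the supply price is 125. Deadweight loss is the triangle between the curves from 7 to 8.375: (1/2)(136 - 125)(8.375 - 7) = 7.5625.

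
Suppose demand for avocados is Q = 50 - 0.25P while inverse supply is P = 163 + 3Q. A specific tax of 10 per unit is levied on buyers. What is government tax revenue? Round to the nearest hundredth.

38.57

Rewriting demand in inverse form: P = 200 - 4Q.
Pre-tax equilibrium: 200 - 4Q = 163 + 3Q gives Q* = 5.2857, P* = 178.8571.
With the tax, buyers' net willingness to pay falls by 10: (200 - 10) - 4Q = 163 + 3Q, so Q_t = 3.8571. Buyers pay P_b = 184.5714; sellers receive P_s = P_b - 10 = 174.5714.
Tax revenue = t x Q_t = 10 x 3.8571 = 38.5714.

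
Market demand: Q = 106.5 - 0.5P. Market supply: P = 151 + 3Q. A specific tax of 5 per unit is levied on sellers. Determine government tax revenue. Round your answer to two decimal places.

57.00

Rewriting demand in inverse form: P = 213 - 2Q.
Without the tax, 213 - 2Q = 151 + 3Q so Q* = 12.4 and P* = 188.2.
With the tax, sellers need 5 more per unit: 213 - 2Q = 151 + 3Q + 5, so Q_t = 11.4. Buyers pay P_b = 190.2; sellers receive P_s = P_b - 5 = 185.2.
Tax revenue = t x Q_t = 5 x 11.4 = 57.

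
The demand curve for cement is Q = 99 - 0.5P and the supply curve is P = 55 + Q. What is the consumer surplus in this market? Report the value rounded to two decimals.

2272.11

Rewriting demand in inverse form: P = 198 - 2Q.
Equilibrium: 198 - 2Q = 55 + Q, so Q* = 47.6667 and P* = 102.6667.
Consumer surplus is the triangle under demand above P*: (1/2)(47.6667)(198 - 102.6667) = (1/2)(47.6667)(95.3333) = 2272.1111.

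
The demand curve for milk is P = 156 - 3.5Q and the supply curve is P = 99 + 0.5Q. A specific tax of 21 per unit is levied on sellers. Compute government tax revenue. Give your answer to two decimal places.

Without the tax, 156 - 3.5Q = 99 + 0.5Q so Q* = 14.25 and P* = 106.125.
A tax on sellers shifts supply up by 21: 156 - 3.5Q = 99 + 0.5Q + 21, so Q_t = 9. Buyers pay P_b = 124.5; sellers receive P_s = P_b - 21 = 103.5.
Revenue is the tax times quantity traded: 21 x 9 = 189.

189.00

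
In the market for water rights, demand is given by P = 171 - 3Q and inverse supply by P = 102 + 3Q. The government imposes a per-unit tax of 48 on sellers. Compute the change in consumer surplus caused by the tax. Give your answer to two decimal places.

Pre-tax equilibrium: 171 - 3Q = 102 + 3Q gives Q* = 11.5, P* = 136.5.
With the tax, sellers need 48 more per unit: 171 - 3Q = 102 + 3Q + 48, so Q_t = 3.5. Buyers pay P_b = 160.5; sellers receive P_s = P_b - 48 = 112.5.
Consumers lose the trapezoid between P* and P_b out to Q_t plus the triangle from Q_t to Q*: change in CS = 18.375 - 198.375 = -180.

-180.00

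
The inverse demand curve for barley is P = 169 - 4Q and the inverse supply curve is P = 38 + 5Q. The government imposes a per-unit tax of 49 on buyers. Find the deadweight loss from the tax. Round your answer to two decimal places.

Without the tax, 169 - 4Q = 38 + 5Q so Q* = 14.5556 and P* = 110.7778.
With the tax, buyers' net willingness to pay falls by 49: (169 - 49) - 4Q = 38 + 5Q, so Q_t = 9.1111. Buyers pay P_b = 132.5556; sellers receive P_s = P_b - 49 = 83.5556.
Deadweight loss is the triangle between the curves from Q_t to Q*: (1/2)(14.5556 - 9.1111)(49) = 133.3889.

133.39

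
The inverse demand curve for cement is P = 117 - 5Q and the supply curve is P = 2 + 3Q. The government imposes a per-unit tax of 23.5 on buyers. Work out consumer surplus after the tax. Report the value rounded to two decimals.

327.04

Without the tax, 117 - 5Q = 2 + 3Q so Q* = 14.375 and P* = 45.125.
With the tax, buyers' net willingness to pay falls by 23.5: (117 - 23.5) - 5Q = 2 + 3Q, so Q_t = 11.4375. Buyers pay P_b = 59.8125; sellers receive P_s = P_b - 23.5 = 36.3125.
Consumer surplus is the triangle under demand above P_b: (1/2)(11.4375)(117 - 59.8125) = 327.041.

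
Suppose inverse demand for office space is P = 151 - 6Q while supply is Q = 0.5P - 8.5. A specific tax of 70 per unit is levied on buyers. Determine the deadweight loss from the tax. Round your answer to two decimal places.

Rewriting supply in inverse form: P = 17 + 2Q.
Pre-tax equilibrium: 151 - 6Q = 17 + 2Q gives Q* = 16.75, P* = 50.5.
With the tax, buyers' net willingness to pay falls by 70: (151 - 70) - 6Q = 17 + 2Q, so Q_t = 8. Buyers pay P_b = 103; sellers receive P_s = P_b - 70 = 33.
Deadweight loss is the triangle between the curves from Q_t to Q*: (1/2)(16.75 - 8)(70) = 306.25.

306.25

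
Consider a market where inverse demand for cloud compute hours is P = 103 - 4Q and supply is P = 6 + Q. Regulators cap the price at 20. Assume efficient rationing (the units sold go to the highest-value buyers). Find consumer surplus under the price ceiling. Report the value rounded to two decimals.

770.00

Free-market equilibrium: 103 - 4Q = 6 + Q gives Q* = 19.4, P* = 25.4.
At P = 20, sellers supply (20 - 6)/1 = 14 while buyers want more, so the quantity traded is 14 at price 20.
The demand price at Q = 14 is 47. CS is the trapezoid between demand and 20 over [0, 14]: (1/2)[(103 - 20) + (47 - 20)](14) = 770.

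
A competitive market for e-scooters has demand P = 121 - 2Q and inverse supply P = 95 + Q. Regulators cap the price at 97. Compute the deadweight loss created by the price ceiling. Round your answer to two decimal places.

Free-market equilibrium: 121 - 2Q = 95 + Q gives Q* = 8.6667, P* = 103.6667.
At P = 97, sellers supply (97 - 95)/1 = 2 while buyers want more, so the quantity traded is 2 at price 97.
At Q = 2 the demand price is 117 and the supply price is 97. Deadweight loss is the triangle between the curves from 2 to 8.6667: (1/2)(117 - 97)(8.6667 - 2) = 66.6667.

66.67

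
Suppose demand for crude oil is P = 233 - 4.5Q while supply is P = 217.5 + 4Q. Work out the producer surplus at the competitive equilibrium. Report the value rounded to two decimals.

Setting demand equal to supply, 15.5 = 8.5Q, so Q* = 1.8235 and P* = 224.7941.
Producer surplus is the triangle above supply below P*: (1/2)(1.8235)(224.7941 - 217.5) = (1/2)(1.8235)(7.2941) = 6.6505.

6.65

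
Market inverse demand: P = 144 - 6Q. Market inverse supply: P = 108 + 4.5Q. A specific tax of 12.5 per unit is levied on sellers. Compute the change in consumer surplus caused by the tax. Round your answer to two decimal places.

Pre-tax equilibrium: 144 - 6Q = 108 + 4.5Q gives Q* = 3.4286, P* = 123.4286.
With the tax, sellers need 12.5 more per unit: 144 - 6Q = 108 + 4.5Q + 12.5, so Q_t = 2.2381. Buyers pay P_b = 130.5714; sellers receive P_s = P_b - 12.5 = 118.0714.
CS falls from (1/2)(3.4286)(20.5714) = 35.2653 to (1/2)(2.2381)(13.4286) = 15.0272, a change of -20.2381.

-20.24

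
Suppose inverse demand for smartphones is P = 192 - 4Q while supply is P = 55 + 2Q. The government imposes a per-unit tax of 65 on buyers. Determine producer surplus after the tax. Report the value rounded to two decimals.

144.00

Without the tax, 192 - 4Q = 55 + 2Q so Q* = 22.8333 and P* = 100.6667.
A tax on buyers shifts demand down by 65: (192 - 65) - 4Q = 55 + 2Q, so Q_t = 12. Buyers pay P_b = 144; sellers receive P_s = P_b - 65 = 79.
Producer surplus is the triangle above supply below P_s: (1/2)(12)(79 - 55) = 144.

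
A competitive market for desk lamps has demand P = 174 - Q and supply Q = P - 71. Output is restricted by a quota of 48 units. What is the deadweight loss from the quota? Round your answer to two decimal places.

12.25

Rewriting supply in inverse form: P = 71 + Q.
Without the quota, 174 - Q = 71 + Q gives Q* = 51.5.
At Q = 48 the demand price is 174 - (48) = 126 and the supply price is 71 + (48) = 119.
Deadweight loss is the triangle between the curves from 48 to 51.5: (1/2)(126 - 119)(51.5 - 48) = 12.25.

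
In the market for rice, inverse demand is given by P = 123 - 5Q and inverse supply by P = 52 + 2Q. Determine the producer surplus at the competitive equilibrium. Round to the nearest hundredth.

102.88

Setting demand equal to supply, 71 = 7Q, so Q* = 10.1429 and P* = 72.2857.
Producer surplus is the triangle above supply below P*: (1/2)(10.1429)(72.2857 - 52) = (1/2)(10.1429)(20.2857) = 102.8776.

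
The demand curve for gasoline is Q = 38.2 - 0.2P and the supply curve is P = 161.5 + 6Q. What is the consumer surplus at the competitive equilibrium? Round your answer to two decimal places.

Rewriting demand in inverse form: P = 191 - 5Q.
Setting demand equal to supply, 29.5 = 11Q, so Q* = 2.6818 and P* = 177.5909.
The demand choke price is 191, so CS = (1/2)(Q*)(191 - P*) = (1/2)(2.6818)(13.4091) = 17.9804.

17.98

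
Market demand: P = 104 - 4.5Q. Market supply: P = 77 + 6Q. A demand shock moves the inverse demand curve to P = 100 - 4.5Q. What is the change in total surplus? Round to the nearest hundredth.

-9.52

Initial equilibrium: Q_0 = 2.5714, P_0 = 92.4286; CS_0 = (1/2)(2.5714)(11.5714) = 14.8776, PS_0 = (1/2)(2.5714)(15.4286) = 19.8367.
New equilibrium: 100 - 4.5Q = 77 + 6Q gives Q_1 = 2.1905, P_1 = 90.1429; CS_1 = 10.7959, PS_1 = 14.3946.
Change in total surplus = (10.7959 + 14.3946) - (14.8776 + 19.8367) = -9.5238.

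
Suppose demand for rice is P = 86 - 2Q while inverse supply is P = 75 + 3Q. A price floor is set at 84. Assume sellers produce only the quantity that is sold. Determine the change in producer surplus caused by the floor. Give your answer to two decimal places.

0.24

Without the control, 86 - 2Q = 75 + 3Q so Q* = 2.2 and P* = 81.6.
At the floor price 84, quantity demanded is (86 - 84)/2 = 1; demand is the short side, so Q = 1 trades at P = 84.
PS goes from (1/2)(2.2)(6.6) = 7.26 to 7.5 (computed as (84 - 75)(1) - (1/2)(3)(1)^2), a change of 0.24.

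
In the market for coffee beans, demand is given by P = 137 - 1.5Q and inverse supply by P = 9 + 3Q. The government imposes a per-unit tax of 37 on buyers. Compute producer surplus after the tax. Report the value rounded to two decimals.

Pre-tax equilibrium: 137 - 1.5Q = 9 + 3Q gives Q* = 28.4444, P* = 94.3333.
With the tax, buyers' net willingness to pay falls by 37: (137 - 37) - 1.5Q = 9 + 3Q, so Q_t = 20.2222. Buyers pay P_b = 106.6667; sellers receive P_s = P_b - 37 = 69.6667.
Producer surplus is the triangle above supply below P_s: (1/2)(20.2222)(69.6667 - 9) = 613.4074.

613.41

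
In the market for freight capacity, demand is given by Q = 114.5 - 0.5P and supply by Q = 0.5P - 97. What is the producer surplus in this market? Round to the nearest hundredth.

76.56

Rewriting demand in inverse form: P = 229 - 2Q.
Rewriting supply in inverse form: P = 194 + 2Q.
Equilibrium: 229 - 2Q = 194 + 2Q, so Q* = 8.75 and P* = 211.5.
Producer surplus is the triangle above supply below P*: (1/2)(8.75)(211.5 - 194) = (1/2)(8.75)(17.5) = 76.5625.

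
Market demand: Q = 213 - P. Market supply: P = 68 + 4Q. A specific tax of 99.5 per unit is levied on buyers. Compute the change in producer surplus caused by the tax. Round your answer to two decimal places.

Rewriting demand in inverse form: P = 213 - Q.
Without the tax, 213 - Q = 68 + 4Q so Q* = 29 and P* = 184.
With the tax, buyers' net willingness to pay falls by 99.5: (213 - 99.5) - Q = 68 + 4Q, so Q_t = 9.1. Buyers pay P_b = 203.9; sellers receive P_s = P_b - 99.5 = 104.4.
PS falls from (1/2)(29)(116) = 1682 to (1/2)(9.1)(36.4) = 165.62, a change of -1516.38.

-1516.38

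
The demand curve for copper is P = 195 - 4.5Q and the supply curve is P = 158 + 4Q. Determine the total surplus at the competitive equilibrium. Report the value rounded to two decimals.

80.53

Equilibrium: 195 - 4.5Q = 158 + 4Q, so Q* = 4.3529 and P* = 175.4118.
Total surplus is the full triangle between the curves from 0 to Q*: (1/2)(4.3529)(195 - 158) = 80.5294.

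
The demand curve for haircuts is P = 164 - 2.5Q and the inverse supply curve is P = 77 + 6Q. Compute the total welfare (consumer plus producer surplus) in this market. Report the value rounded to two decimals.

Equilibrium: 164 - 2.5Q = 77 + 6Q, so Q* = 10.2353 and P* = 138.4118.
CS = (1/2)(10.2353)(25.5882) = 130.9516 and PS = (1/2)(10.2353)(61.4118) = 314.2837, so total surplus = 445.2353.

445.24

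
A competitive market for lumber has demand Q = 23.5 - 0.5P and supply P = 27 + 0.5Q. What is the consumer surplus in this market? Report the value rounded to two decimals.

64.00

Rewriting demand in inverse form: P = 47 - 2Q.
Equilibrium: 47 - 2Q = 27 + 0.5Q, so Q* = 8 and P* = 31.
Consumer surplus is the triangle under demand above P*: (1/2)(8)(47 - 31) = (1/2)(8)(16) = 64.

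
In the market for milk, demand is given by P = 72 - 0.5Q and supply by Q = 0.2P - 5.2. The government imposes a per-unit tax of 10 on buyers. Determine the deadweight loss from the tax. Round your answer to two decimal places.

Rewriting supply in inverse form: P = 26 + 5Q.
Pre-tax equilibrium: 72 - 0.5Q = 26 + 5Q gives Q* = 8.3636, P* = 67.8182.
With the tax, buyers' net willingness to pay falls by 10: (72 - 10) - 0.5Q = 26 + 5Q, so Q_t = 6.5455. Buyers pay P_b = 68.7273; sellers receive P_s = P_b - 10 = 58.7273.
Deadweight loss is the triangle between the curves from Q_t to Q*: (1/2)(8.3636 - 6.5455)(10) = 9.0909.

9.09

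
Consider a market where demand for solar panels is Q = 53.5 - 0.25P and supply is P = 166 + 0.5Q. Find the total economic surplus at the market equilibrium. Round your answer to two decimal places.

256.00

Rewriting demand in inverse form: P = 214 - 4Q.
Set 214 - 4Q = 166 + 0.5Q, which gives 48 = 4.5Q, so Q* = 10.6667 and P* = 214 - 4(10.6667) = 171.3333.
CS = (1/2)(10.6667)(42.6667) = 227.5556 and PS = (1/2)(10.6667)(5.3333) = 28.4444, so total surplus = 256.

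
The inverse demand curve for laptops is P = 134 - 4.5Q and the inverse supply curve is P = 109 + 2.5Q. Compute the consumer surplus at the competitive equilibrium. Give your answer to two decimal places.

Set 134 - 4.5Q = 109 + 2.5Q, which gives 25 = 7Q, so Q* = 3.5714 and P* = 134 - 4.5(3.5714) = 117.9286.
Consumer surplus is the triangle under demand above P*: (1/2)(3.5714)(134 - 117.9286) = (1/2)(3.5714)(16.0714) = 28.699.

28.70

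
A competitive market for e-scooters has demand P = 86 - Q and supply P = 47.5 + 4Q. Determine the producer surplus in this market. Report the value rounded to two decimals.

Equilibrium: 86 - Q = 47.5 + 4Q, so Q* = 7.7 and P* = 78.3.
The supply curve's price intercept is 47.5, so PS = (1/2)(Q*)(P* - 47.5) = (1/2)(7.7)(30.8) = 118.58.

118.58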